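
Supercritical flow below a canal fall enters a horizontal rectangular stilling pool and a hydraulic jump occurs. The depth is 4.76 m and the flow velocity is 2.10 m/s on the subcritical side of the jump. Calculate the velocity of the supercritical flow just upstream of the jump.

Fr₂ = V₂/√(g·y₂) = 2.10/√(9.81×4.76) = 0.307.
From the momentum equation (using Fr₂), y₁/y₂ = ½[√(1 + 8Fr₂²) − 1] = ½[√1.756 − 1] = 0.162.
y₁ = 0.162 × 4.76 = 0.773 m.
V₁ = q/y₁ = 10.00/0.773 = 12.9 m/s.

V₁ = 12.9 m/s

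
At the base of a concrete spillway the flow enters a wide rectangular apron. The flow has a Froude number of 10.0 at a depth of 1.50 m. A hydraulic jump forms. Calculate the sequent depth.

Fr₁ = 10.0 (given).
From the momentum equation for a rectangular channel, y₂/y₁ = ½[√(1 + 8Fr₁²) − 1] = ½[√801.0 − 1] = 13.7.
y₂ = 13.7 × 1.50 = 20.5 m.

y₂ = 20.5 m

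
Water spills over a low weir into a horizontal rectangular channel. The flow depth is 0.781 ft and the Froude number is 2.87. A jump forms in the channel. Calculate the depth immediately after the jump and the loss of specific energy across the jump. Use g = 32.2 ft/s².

Fr₁ = 2.87 (given).
From the momentum equation for a rectangular channel, y₂/y₁ = ½[√(1 + 8Fr₁²) − 1] = ½[√66.90 − 1] = 3.59.
y₂ = 3.59 × 0.781 = 2.80 ft.
Head loss: ΔE = (y₂ − y₁)³/(4y₁y₂) = (2.80 − 0.781)³/(4×0.781×2.80) = 8.27/8.76 = 0.944 ft.

y₂ = 2.80 ft; ΔE = 0.944 ft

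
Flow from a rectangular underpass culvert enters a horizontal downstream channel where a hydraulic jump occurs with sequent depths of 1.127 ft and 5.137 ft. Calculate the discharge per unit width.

q = 24.16 ft²/s

For a rectangular channel the momentum equation gives q² = ½·g·y₁·y₂·(y₁ + y₂) = ½×32.2×1.127×5.137×6.264 = 583.9.
q = √583.9 = 24.16 ft²/s.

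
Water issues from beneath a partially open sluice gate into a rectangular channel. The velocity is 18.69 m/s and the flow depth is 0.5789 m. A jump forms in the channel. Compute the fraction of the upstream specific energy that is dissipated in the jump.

ΔE/E₁ = 0.657 (65.7%)

Fr₁ = V₁/√(g·y₁) = 18.69/√(9.81×0.5789) = 7.843.
From the momentum equation for a rectangular channel, y₂/y₁ = ½[√(1 + 8Fr₁²) − 1] = ½[√493.08 − 1] = 10.60.
y₂ = 10.60 × 0.5789 = 6.138 m.
E₁ = y₁ + V₁²/2g = 18.38 m. ΔE = (y₂ − y₁)³/(4y₁y₂) = 12.09 m. ΔE/E₁ = 12.09/18.38 = 0.657.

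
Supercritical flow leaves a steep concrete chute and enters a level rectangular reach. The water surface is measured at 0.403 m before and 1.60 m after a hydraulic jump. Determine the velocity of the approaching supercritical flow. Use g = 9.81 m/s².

For a rectangular channel the momentum equation gives q² = ½·g·y₁·y₂·(y₁ + y₂) = ½×9.81×0.403×1.60×2.00 = 6.33.
q = √6.33 = 2.52 m²/s.
V₁ = q/y₁ = 2.52/0.403 = 6.25 m/s.

V₁ = 6.25 m/s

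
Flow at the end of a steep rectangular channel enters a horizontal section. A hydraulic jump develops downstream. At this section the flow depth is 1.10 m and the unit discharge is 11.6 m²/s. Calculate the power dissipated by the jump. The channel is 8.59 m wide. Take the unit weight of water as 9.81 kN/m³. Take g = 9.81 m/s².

V₁ = q/y₁ = 11.6/1.10 = 10.5 m/s. Fr₁ = V₁/√(g·y₁) = 10.5/√(9.81×1.10) = 3.21.
Bélanger equation: y₂/y₁ = ½[√(1 + 8Fr₁²) − 1] = ½[√83.44 − 1] = 4.07.
y₂ = 4.07 × 1.10 = 4.47 m.
Head loss: ΔE = (y₂ − y₁)³/(4y₁y₂) = (4.47 − 1.10)³/(4×1.10×4.47) = 38.4/19.7 = 1.95 m.
Q = q·b = 11.6 × 8.59 = 99.6 m³/s. P = γ·Q·ΔE = 9.81 × 99.6 × 1.95 = 1907 kW.

P = 1907 kW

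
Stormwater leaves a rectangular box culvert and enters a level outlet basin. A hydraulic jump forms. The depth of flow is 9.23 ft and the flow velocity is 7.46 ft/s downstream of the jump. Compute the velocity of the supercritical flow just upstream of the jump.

V₁ = 25.7 ft/s

Fr₂ = V₂/√(g·y₂) = 7.46/√(32.2×9.23) = 0.433.
The Bélanger relation is symmetric: y₁/y₂ = ½[√(1 + 8Fr₂²) − 1] = ½[√2.498 − 1] = 0.290.
y₁ = 0.290 × 9.23 = 2.68 ft.
V₁ = q/y₁ = 68.9/2.68 = 25.7 ft/s.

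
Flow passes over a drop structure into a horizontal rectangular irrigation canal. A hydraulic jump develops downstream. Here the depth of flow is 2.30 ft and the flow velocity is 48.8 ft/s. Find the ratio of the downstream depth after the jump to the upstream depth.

y₂/y₁ = 7.53

Fr₁ = V₁/√(g·y₁) = 48.8/√(32.2×2.30) = 5.67.
Sequent-depth ratio: y₂/y₁ = ½[√(1 + 8Fr₁²) − 1] = ½[√258.2 − 1] = 7.53.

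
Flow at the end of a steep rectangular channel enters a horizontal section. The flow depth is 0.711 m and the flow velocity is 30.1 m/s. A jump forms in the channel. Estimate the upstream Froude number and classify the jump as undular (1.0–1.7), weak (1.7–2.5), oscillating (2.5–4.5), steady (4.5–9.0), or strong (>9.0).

Fr₁ = 11.4; strong jump

Fr₁ = V₁/√(g·y₁) = 30.1/√(9.81×0.711) = 11.4.
Fr₁ = 11.4 lies in the strong range.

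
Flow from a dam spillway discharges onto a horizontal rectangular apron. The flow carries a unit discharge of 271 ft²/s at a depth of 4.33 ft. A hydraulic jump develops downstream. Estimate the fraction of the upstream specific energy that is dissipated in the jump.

ΔE/E₁ = 0.515 (51.5%)

V₁ = q/y₁ = 271/4.33 = 62.6 ft/s. Fr₁ = V₁/√(g·y₁) = 62.6/√(32.2×4.33) = 5.30.
Sequent-depth ratio: y₂/y₁ = ½[√(1 + 8Fr₁²) − 1] = ½[√225.8 − 1] = 7.01.
y₂ = 7.01 × 4.33 = 30.4 ft.
E₁ = y₁ + V₁²/2g = 65.2 ft. ΔE = (y₂ − y₁)³/(4y₁y₂) = 33.6 ft. ΔE/E₁ = 33.6/65.2 = 0.515.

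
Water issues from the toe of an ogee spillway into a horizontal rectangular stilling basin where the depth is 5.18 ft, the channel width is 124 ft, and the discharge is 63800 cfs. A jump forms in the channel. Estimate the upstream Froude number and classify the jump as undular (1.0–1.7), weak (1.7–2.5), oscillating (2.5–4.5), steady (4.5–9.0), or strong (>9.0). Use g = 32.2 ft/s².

Fr₁ = 7.69; steady jump

q = Q/b = 63800/124 = 515 ft²/s; V₁ = q/y₁ = 99.3 ft/s. Fr₁ = V₁/√(g·y₁) = 7.69.
Fr₁ = 7.69 lies in the steady range.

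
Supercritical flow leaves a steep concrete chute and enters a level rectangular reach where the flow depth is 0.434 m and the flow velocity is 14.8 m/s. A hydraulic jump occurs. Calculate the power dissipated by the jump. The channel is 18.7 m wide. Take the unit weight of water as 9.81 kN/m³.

P = 8587 kW

Fr₁ = V₁/√(g·y₁) = 14.8/√(9.81×0.434) = 7.17.
Bélanger equation: y₂/y₁ = ½[√(1 + 8Fr₁²) − 1] = ½[√412.6 − 1] = 9.66.
y₂ = 9.66 × 0.434 = 4.19 m.
Head loss: ΔE = (y₂ − y₁)³/(4y₁y₂) = (4.19 − 0.434)³/(4×0.434×4.19) = 53.0/7.28 = 7.29 m.
q = V₁·y₁ = 14.8 × 0.434 = 6.42 m²/s. Q = q·b = 6.42 × 18.7 = 120 m³/s. P = γ·Q·ΔE = 9.81 × 120 × 7.29 = 8587 kW.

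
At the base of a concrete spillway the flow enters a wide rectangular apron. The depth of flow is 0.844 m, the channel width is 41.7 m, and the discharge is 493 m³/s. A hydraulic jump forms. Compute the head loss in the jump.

ΔE = 5.20 m

q = Q/b = 493/41.7 = 11.8 m²/s; V₁ = q/y₁ = 14.0 m/s. Fr₁ = V₁/√(g·y₁) = 4.87.
From the momentum equation for a rectangular channel, y₂/y₁ = ½[√(1 + 8Fr₁²) − 1] = ½[√190.6 − 1] = 6.40.
y₂ = 6.40 × 0.844 = 5.40 m.
V₂ = q/y₂ = 11.8/5.40 = 2.19 m/s. E₁ = y₁ + V₁²/2g = 10.8 m; E₂ = y₂ + V₂²/2g = 5.65 m. ΔE = E₁ − E₂ = 5.20 m.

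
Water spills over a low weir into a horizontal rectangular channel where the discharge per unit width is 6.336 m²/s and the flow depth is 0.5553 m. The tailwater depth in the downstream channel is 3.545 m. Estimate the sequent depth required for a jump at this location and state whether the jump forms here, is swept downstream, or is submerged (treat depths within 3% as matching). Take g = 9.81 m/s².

V₁ = q/y₁ = 6.336/0.5553 = 11.41 m/s. Fr₁ = V₁/√(g·y₁) = 11.41/√(9.81×0.5553) = 4.889.
Bélanger equation: y₂/y₁ = ½[√(1 + 8Fr₁²) − 1] = ½[√192.19 − 1] = 6.432.
y₂ = 6.432 × 0.5553 = 3.571 m.
Tailwater y_tw = 3.545 m: y_tw ≈ y₂, so the jump forms here.

y₂ = 3.571 m; the jump forms here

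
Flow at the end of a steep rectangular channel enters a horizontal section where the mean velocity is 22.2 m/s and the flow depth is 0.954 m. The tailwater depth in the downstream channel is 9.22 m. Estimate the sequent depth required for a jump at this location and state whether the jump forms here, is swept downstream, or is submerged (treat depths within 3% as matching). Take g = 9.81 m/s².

y₂ = 9.33 m; the jump forms here

Fr₁ = V₁/√(g·y₁) = 22.2/√(9.81×0.954) = 7.26.
Conjugate-depth relation: y₂/y₁ = ½[√(1 + 8Fr₁²) − 1] = ½[√422.3 − 1] = 9.77.
y₂ = 9.77 × 0.954 = 9.33 m.
Tailwater y_tw = 9.22 m: y_tw ≈ y₂, so the jump forms here.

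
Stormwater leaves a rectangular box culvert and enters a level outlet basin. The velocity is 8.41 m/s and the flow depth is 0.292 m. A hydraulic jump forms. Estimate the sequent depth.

Fr₁ = V₁/√(g·y₁) = 8.41/√(9.81×0.292) = 4.97.
Conjugate-depth relation: y₂/y₁ = ½[√(1 + 8Fr₁²) − 1] = ½[√198.5 − 1] = 6.55.
y₂ = 6.55 × 0.292 = 1.91 m.

y₂ = 1.91 m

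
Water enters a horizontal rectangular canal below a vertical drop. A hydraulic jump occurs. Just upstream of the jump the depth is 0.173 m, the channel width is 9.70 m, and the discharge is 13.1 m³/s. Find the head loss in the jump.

ΔE = 1.85 m

q = Q/b = 13.1/9.70 = 1.35 m²/s; V₁ = q/y₁ = 7.81 m/s. Fr₁ = V₁/√(g·y₁) = 5.99.
By Bélanger, y₂/y₁ = ½[√(1 + 8Fr₁²) − 1] = ½[√288.3 − 1] = 7.99.
y₂ = 7.99 × 0.173 = 1.38 m.
Head loss: ΔE = (y₂ − y₁)³/(4y₁y₂) = (1.38 − 0.173)³/(4×0.173×1.38) = 1.77/0.956 = 1.85 m.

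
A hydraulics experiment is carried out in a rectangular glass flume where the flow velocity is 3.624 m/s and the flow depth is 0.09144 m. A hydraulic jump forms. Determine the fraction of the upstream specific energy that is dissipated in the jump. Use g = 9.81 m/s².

Fr₁ = V₁/√(g·y₁) = 3.624/√(9.81×0.09144) = 3.826.
Sequent-depth ratio: y₂/y₁ = ½[√(1 + 8Fr₁²) − 1] = ½[√118.13 − 1] = 4.934.
y₂ = 4.934 × 0.09144 = 0.4512 m.
E₁ = y₁ + V₁²/2g = 0.7608 m. ΔE = (y₂ − y₁)³/(4y₁y₂) = 0.2821 m. ΔE/E₁ = 0.2821/0.7608 = 0.371.

ΔE/E₁ = 0.371 (37.1%)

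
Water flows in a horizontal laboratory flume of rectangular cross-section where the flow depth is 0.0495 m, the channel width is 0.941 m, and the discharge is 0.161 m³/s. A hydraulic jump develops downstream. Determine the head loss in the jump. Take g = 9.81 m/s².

ΔE = 0.321 m

q = Q/b = 0.161/0.941 = 0.171 m²/s; V₁ = q/y₁ = 3.46 m/s. Fr₁ = V₁/√(g·y₁) = 4.96.
From the momentum equation for a rectangular channel, y₂/y₁ = ½[√(1 + 8Fr₁²) − 1] = ½[√197.8 − 1] = 6.53.
y₂ = 6.53 × 0.0495 = 0.323 m.
Head loss: ΔE = (y₂ − y₁)³/(4y₁y₂) = (0.323 − 0.0495)³/(4×0.0495×0.323) = 0.0205/0.0640 = 0.321 m.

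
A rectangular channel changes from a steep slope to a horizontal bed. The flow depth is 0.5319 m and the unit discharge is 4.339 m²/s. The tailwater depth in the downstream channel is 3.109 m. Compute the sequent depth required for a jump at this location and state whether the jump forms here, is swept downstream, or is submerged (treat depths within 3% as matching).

V₁ = q/y₁ = 4.339/0.5319 = 8.158 m/s. Fr₁ = V₁/√(g·y₁) = 8.158/√(9.81×0.5319) = 3.571.
By Bélanger, y₂/y₁ = ½[√(1 + 8Fr₁²) − 1] = ½[√103.03 − 1] = 4.575.
y₂ = 4.575 × 0.5319 = 2.433 m.
Tailwater y_tw = 3.109 m: y_tw > y₂, so the jump is submerged.

y₂ = 2.433 m; the jump is submerged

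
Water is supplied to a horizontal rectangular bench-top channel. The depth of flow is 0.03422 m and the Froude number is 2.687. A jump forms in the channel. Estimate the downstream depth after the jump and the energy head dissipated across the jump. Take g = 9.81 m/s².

y₂ = 0.1140 m; ΔE = 0.03259 m

Fr₁ = 2.687 (given).
Sequent-depth ratio: y₂/y₁ = ½[√(1 + 8Fr₁²) − 1] = ½[√58.760 − 1] = 3.333.
y₂ = 3.333 × 0.03422 = 0.1140 m.
V₁ = Fr₁·√(g·y₁) = 2.687×√(9.81×0.03422) = 1.557 m/s; q = V₁·y₁ = 0.05327 m²/s. V₂ = q/y₂ = 0.05327/0.1140 = 0.4671 m/s. E₁ = y₁ + V₁²/2g = 0.1578 m; E₂ = y₂ + V₂²/2g = 0.1252 m. ΔE = E₁ − E₂ = 0.03259 m.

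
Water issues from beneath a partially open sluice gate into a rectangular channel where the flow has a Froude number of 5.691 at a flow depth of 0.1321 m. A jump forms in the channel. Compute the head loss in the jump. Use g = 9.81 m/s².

ΔE = 1.235 m

Fr₁ = 5.691 (given).
From the momentum equation for a rectangular channel, y₂/y₁ = ½[√(1 + 8Fr₁²) − 1] = ½[√260.10 − 1] = 7.564.
y₂ = 7.564 × 0.1321 = 0.9992 m.
Head loss: ΔE = (y₂ − y₁)³/(4y₁y₂) = (0.9992 − 0.1321)³/(4×0.1321×0.9992) = 0.6519/0.5280 = 1.235 m.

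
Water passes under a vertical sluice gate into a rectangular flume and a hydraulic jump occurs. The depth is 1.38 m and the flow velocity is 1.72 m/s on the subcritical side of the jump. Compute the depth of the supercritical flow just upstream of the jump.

Fr₂ = V₂/√(g·y₂) = 1.72/√(9.81×1.38) = 0.467.
Since the conjugate-depth ratio holds either way, y₁/y₂ = ½[√(1 + 8Fr₂²) − 1] = ½[√2.748 − 1] = 0.329.
y₁ = 0.329 × 1.38 = 0.454 m.

y₁ = 0.454 m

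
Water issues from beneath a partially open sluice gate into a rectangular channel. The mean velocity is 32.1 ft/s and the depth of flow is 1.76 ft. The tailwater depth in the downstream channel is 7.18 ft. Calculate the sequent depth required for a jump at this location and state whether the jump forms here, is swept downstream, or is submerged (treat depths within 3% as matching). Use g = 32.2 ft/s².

y₂ = 9.77 ft; the jump is swept downstream

Fr₁ = V₁/√(g·y₁) = 32.1/√(32.2×1.76) = 4.26.
Bélanger equation: y₂/y₁ = ½[√(1 + 8Fr₁²) − 1] = ½[√146.5 − 1] = 5.55.
y₂ = 5.55 × 1.76 = 9.77 ft.
Tailwater y_tw = 7.18 ft: y_tw < y₂, so the jump is swept downstream.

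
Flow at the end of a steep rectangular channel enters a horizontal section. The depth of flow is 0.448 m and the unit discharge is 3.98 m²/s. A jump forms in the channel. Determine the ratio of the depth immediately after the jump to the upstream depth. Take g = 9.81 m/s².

y₂/y₁ = 5.51

V₁ = q/y₁ = 3.98/0.448 = 8.88 m/s. Fr₁ = V₁/√(g·y₁) = 8.88/√(9.81×0.448) = 4.24.
Conjugate-depth relation: y₂/y₁ = ½[√(1 + 8Fr₁²) − 1] = ½[√144.7 − 1] = 5.51.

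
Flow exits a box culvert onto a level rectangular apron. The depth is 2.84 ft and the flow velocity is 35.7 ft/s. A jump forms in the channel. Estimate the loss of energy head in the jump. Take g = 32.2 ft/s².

Fr₁ = V₁/√(g·y₁) = 35.7/√(32.2×2.84) = 3.73.
Bélanger equation: y₂/y₁ = ½[√(1 + 8Fr₁²) − 1] = ½[√112.5 − 1] = 4.80.
y₂ = 4.80 × 2.84 = 13.6 ft.
q = V₁·y₁ = 35.7 × 2.84 = 101 ft²/s. V₂ = q/y₂ = 101/13.6 = 7.43 ft/s. E₁ = y₁ + V₁²/2g = 22.6 ft; E₂ = y₂ + V₂²/2g = 14.5 ft. ΔE = E₁ − E₂ = 8.13 ft.

ΔE = 8.13 ft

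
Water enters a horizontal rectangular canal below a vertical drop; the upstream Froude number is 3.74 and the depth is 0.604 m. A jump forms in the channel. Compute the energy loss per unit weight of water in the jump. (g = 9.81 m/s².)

ΔE = 1.74 m

Fr₁ = 3.74 (given).
Sequent-depth ratio: y₂/y₁ = ½[√(1 + 8Fr₁²) − 1] = ½[√112.9 − 1] = 4.81.
y₂ = 4.81 × 0.604 = 2.91 m.
Head loss: ΔE = (y₂ − y₁)³/(4y₁y₂) = (2.91 − 0.604)³/(4×0.604×2.91) = 12.2/7.02 = 1.74 m.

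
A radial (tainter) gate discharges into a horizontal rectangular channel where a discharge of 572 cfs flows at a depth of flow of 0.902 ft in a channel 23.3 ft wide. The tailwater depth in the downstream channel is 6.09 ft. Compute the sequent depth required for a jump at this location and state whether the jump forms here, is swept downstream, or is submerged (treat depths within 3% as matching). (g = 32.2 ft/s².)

q = Q/b = 572/23.3 = 24.5 ft²/s; V₁ = q/y₁ = 27.2 ft/s. Fr₁ = V₁/√(g·y₁) = 5.05.
Sequent-depth ratio: y₂/y₁ = ½[√(1 + 8Fr₁²) − 1] = ½[√205.0 − 1] = 6.66.
y₂ = 6.66 × 0.902 = 6.01 ft.
Tailwater y_tw = 6.09 ft: y_tw ≈ y₂, so the jump forms here.

y₂ = 6.01 ft; the jump forms here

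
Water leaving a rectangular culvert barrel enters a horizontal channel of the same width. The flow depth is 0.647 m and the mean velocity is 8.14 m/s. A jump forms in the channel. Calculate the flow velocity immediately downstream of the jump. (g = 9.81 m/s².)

Fr₁ = V₁/√(g·y₁) = 8.14/√(9.81×0.647) = 3.23.
Bélanger equation: y₂/y₁ = ½[√(1 + 8Fr₁²) − 1] = ½[√84.52 − 1] = 4.10.
y₂ = 4.10 × 0.647 = 2.65 m.
q = V₁·y₁ = 8.14 × 0.647 = 5.27 m²/s.
V₂ = q/y₂ = 5.27/2.65 = 1.99 m/s.

V₂ = 1.99 m/s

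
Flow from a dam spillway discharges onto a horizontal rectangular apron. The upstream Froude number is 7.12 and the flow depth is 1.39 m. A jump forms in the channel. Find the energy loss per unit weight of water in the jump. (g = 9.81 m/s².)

ΔE = 22.9 m

Fr₁ = 7.12 (given).
Sequent-depth ratio: y₂/y₁ = ½[√(1 + 8Fr₁²) − 1] = ½[√406.6 − 1] = 9.58.
y₂ = 9.58 × 1.39 = 13.3 m.
V₁ = Fr₁·√(g·y₁) = 7.12×√(9.81×1.39) = 26.3 m/s; q = V₁·y₁ = 36.5 m²/s. V₂ = q/y₂ = 36.5/13.3 = 2.74 m/s. E₁ = y₁ + V₁²/2g = 36.6 m; E₂ = y₂ + V₂²/2g = 13.7 m. ΔE = E₁ − E₂ = 22.9 m.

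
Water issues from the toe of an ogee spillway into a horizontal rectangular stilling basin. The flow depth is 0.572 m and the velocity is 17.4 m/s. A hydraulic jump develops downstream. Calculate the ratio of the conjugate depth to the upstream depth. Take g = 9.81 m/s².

y₂/y₁ = 9.90

Fr₁ = V₁/√(g·y₁) = 17.4/√(9.81×0.572) = 7.35.
Sequent-depth ratio: y₂/y₁ = ½[√(1 + 8Fr₁²) − 1] = ½[√432.6 − 1] = 9.90.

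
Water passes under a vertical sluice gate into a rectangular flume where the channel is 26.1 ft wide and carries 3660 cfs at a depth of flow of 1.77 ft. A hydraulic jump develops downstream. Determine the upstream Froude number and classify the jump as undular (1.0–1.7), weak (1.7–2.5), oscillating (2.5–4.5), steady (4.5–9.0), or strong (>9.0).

Fr₁ = 10.5; strong jump

q = Q/b = 3660/26.1 = 140 ft²/s; V₁ = q/y₁ = 79.2 ft/s. Fr₁ = V₁/√(g·y₁) = 10.5.
Fr₁ = 10.5 lies in the strong range.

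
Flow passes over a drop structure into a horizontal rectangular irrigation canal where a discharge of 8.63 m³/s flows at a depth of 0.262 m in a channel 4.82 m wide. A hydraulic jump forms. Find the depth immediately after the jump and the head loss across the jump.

y₂ = 1.45 m; ΔE = 1.11 m

q = Q/b = 8.63/4.82 = 1.79 m²/s; V₁ = q/y₁ = 6.83 m/s. Fr₁ = V₁/√(g·y₁) = 4.26.
From the momentum equation for a rectangular channel, y₂/y₁ = ½[√(1 + 8Fr₁²) − 1] = ½[√146.4 − 1] = 5.55.
y₂ = 5.55 × 0.262 = 1.45 m.
V₂ = q/y₂ = 1.79/1.45 = 1.23 m/s. E₁ = y₁ + V₁²/2g = 2.64 m; E₂ = y₂ + V₂²/2g = 1.53 m. ΔE = E₁ − E₂ = 1.11 m.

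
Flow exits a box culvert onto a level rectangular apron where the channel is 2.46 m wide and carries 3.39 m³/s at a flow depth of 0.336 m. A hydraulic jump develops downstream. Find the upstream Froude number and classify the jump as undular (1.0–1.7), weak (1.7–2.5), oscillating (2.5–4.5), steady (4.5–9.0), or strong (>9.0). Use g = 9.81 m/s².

Fr₁ = 2.26; weak jump

q = Q/b = 3.39/2.46 = 1.38 m²/s; V₁ = q/y₁ = 4.10 m/s. Fr₁ = V₁/√(g·y₁) = 2.26.
Fr₁ = 2.26 lies in the weak range.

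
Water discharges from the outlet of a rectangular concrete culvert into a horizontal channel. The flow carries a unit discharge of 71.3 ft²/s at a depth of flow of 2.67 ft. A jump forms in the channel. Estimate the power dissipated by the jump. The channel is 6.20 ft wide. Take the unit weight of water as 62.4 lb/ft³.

V₁ = q/y₁ = 71.3/2.67 = 26.7 ft/s. Fr₁ = V₁/√(g·y₁) = 26.7/√(32.2×2.67) = 2.88.
Sequent-depth ratio: y₂/y₁ = ½[√(1 + 8Fr₁²) − 1] = ½[√67.36 − 1] = 3.60.
y₂ = 3.60 × 2.67 = 9.62 ft.
V₂ = q/y₂ = 71.3/9.62 = 7.41 ft/s. E₁ = y₁ + V₁²/2g = 13.7 ft; E₂ = y₂ + V₂²/2g = 10.5 ft. ΔE = E₁ − E₂ = 3.27 ft.
Q = q·b = 71.3 × 6.20 = 442 cfs. P = γ·Q·ΔE/550 = 62.4 × 442 × 3.27 / 550 = 164 hp.

P = 164 hp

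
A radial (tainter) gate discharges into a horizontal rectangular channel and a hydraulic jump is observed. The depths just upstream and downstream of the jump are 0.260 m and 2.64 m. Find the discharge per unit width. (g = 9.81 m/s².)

For a rectangular channel the momentum equation gives q² = ½·g·y₁·y₂·(y₁ + y₂) = ½×9.81×0.260×2.64×2.90 = 9.76.
q = √9.76 = 3.12 m²/s.

q = 3.12 m²/s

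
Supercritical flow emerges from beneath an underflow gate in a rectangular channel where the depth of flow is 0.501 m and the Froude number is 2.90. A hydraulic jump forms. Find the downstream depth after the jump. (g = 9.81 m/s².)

y₂ = 1.82 m

Fr₁ = 2.90 (given).
From the momentum equation for a rectangular channel, y₂/y₁ = ½[√(1 + 8Fr₁²) − 1] = ½[√68.28 − 1] = 3.63.
y₂ = 3.63 × 0.501 = 1.82 m.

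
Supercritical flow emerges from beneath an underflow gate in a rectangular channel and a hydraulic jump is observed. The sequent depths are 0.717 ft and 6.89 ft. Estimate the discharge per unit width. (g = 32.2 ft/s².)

For a rectangular channel the momentum equation gives q² = ½·g·y₁·y₂·(y₁ + y₂) = ½×32.2×0.717×6.89×7.61 = 605.
q = √605 = 24.6 ft²/s.

q = 24.6 ft²/s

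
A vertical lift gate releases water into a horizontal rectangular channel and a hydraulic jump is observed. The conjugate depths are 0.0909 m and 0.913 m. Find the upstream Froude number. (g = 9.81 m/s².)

For a rectangular channel the momentum equation gives q² = ½·g·y₁·y₂·(y₁ + y₂) = ½×9.81×0.0909×0.913×1.00 = 0.409.
q = √0.409 = 0.639 m²/s.
V₁ = q/y₁ = 7.03 m/s; Fr₁ = V₁/√(g·y₁) = 7.45.

Fr₁ = 7.45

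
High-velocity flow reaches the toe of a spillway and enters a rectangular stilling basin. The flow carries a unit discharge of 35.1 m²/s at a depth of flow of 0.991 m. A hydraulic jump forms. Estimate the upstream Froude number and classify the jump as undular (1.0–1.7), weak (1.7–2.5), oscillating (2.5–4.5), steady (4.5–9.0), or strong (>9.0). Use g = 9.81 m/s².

Fr₁ = 11.4; strong jump

V₁ = q/y₁ = 35.1/0.991 = 35.4 m/s. Fr₁ = V₁/√(g·y₁) = 35.4/√(9.81×0.991) = 11.4.
Fr₁ = 11.4 lies in the strong range.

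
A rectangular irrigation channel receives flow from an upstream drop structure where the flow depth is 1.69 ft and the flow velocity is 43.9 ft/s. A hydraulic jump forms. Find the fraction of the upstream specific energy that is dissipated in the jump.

ΔE/E₁ = 0.561 (56.1%)

Fr₁ = V₁/√(g·y₁) = 43.9/√(32.2×1.69) = 5.95.
From the momentum equation for a rectangular channel, y₂/y₁ = ½[√(1 + 8Fr₁²) − 1] = ½[√284.3 − 1] = 7.93.
y₂ = 7.93 × 1.69 = 13.4 ft.
E₁ = y₁ + V₁²/2g = 31.6 ft. ΔE = (y₂ − y₁)³/(4y₁y₂) = 17.7 ft. ΔE/E₁ = 17.7/31.6 = 0.561.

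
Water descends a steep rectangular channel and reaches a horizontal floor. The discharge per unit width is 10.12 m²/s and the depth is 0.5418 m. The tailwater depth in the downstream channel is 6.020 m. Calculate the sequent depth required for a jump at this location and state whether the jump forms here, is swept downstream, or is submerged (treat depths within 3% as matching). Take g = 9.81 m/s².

V₁ = q/y₁ = 10.12/0.5418 = 18.68 m/s. Fr₁ = V₁/√(g·y₁) = 18.68/√(9.81×0.5418) = 8.102.
Sequent-depth ratio: y₂/y₁ = ½[√(1 + 8Fr₁²) − 1] = ½[√526.13 − 1] = 10.97.
y₂ = 10.97 × 0.5418 = 5.943 m.
Tailwater y_tw = 6.020 m: y_tw ≈ y₂, so the jump forms here.

y₂ = 5.943 m; the jump forms here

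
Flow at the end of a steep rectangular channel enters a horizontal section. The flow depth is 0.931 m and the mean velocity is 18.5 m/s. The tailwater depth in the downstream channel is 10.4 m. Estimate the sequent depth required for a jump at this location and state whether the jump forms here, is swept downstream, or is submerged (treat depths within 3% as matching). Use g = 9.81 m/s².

Fr₁ = V₁/√(g·y₁) = 18.5/√(9.81×0.931) = 6.12.
Conjugate-depth relation: y₂/y₁ = ½[√(1 + 8Fr₁²) − 1] = ½[√300.8 − 1] = 8.17.
y₂ = 8.17 × 0.931 = 7.61 m.
Tailwater y_tw = 10.4 m: y_tw > y₂, so the jump is submerged.

y₂ = 7.61 m; the jump is submerged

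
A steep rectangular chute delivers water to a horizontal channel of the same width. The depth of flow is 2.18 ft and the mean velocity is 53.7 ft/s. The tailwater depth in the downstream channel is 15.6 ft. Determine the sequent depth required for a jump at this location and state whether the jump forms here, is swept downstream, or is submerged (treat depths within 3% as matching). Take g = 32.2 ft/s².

y₂ = 18.7 ft; the jump is swept downstream

Fr₁ = V₁/√(g·y₁) = 53.7/√(32.2×2.18) = 6.41.
Bélanger equation: y₂/y₁ = ½[√(1 + 8Fr₁²) − 1] = ½[√329.6 − 1] = 8.58.
y₂ = 8.58 × 2.18 = 18.7 ft.
Tailwater y_tw = 15.6 ft: y_tw < y₂, so the jump is swept downstream.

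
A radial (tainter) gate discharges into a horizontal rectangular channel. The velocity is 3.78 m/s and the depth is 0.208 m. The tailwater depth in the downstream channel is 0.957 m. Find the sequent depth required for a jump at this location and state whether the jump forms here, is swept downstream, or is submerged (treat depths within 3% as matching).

y₂ = 0.681 m; the jump is submerged

Fr₁ = V₁/√(g·y₁) = 3.78/√(9.81×0.208) = 2.65.
Conjugate-depth relation: y₂/y₁ = ½[√(1 + 8Fr₁²) − 1] = ½[√57.02 − 1] = 3.28.
y₂ = 3.28 × 0.208 = 0.681 m.
Tailwater y_tw = 0.957 m: y_tw > y₂, so the jump is submerged.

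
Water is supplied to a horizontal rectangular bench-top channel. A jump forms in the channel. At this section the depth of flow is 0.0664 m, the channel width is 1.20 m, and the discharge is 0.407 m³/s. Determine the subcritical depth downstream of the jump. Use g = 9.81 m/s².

q = Q/b = 0.407/1.20 = 0.339 m²/s; V₁ = q/y₁ = 5.11 m/s. Fr₁ = V₁/√(g·y₁) = 6.33.
Bélanger equation: y₂/y₁ = ½[√(1 + 8Fr₁²) − 1] = ½[√321.4 − 1] = 8.46.
y₂ = 8.46 × 0.0664 = 0.562 m.

y₂ = 0.562 m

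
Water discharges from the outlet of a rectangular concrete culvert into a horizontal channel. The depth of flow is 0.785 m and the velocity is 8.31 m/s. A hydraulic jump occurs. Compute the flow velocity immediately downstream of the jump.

V₂ = 2.21 m/s

Fr₁ = V₁/√(g·y₁) = 8.31/√(9.81×0.785) = 2.99.
Bélanger equation: y₂/y₁ = ½[√(1 + 8Fr₁²) − 1] = ½[√72.74 − 1] = 3.76.
y₂ = 3.76 × 0.785 = 2.96 m.
q = V₁·y₁ = 8.31 × 0.785 = 6.52 m²/s.
V₂ = q/y₂ = 6.52/2.96 = 2.21 m/s.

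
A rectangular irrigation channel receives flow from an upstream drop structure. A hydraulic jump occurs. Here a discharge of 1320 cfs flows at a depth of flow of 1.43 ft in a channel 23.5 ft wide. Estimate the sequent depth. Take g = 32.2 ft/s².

q = Q/b = 1320/23.5 = 56.2 ft²/s; V₁ = q/y₁ = 39.3 ft/s. Fr₁ = V₁/√(g·y₁) = 5.79.
Bélanger equation: y₂/y₁ = ½[√(1 + 8Fr₁²) − 1] = ½[√269.1 − 1] = 7.70.
y₂ = 7.70 × 1.43 = 11.0 ft.

y₂ = 11.0 ft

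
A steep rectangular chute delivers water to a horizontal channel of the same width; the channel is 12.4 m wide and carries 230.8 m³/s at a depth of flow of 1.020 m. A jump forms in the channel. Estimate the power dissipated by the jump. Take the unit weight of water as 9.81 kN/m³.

P = 22362 kW

q = Q/b = 230.8/12.4 = 18.61 m²/s; V₁ = q/y₁ = 18.25 m/s. Fr₁ = V₁/√(g·y₁) = 5.769.
Bélanger equation: y₂/y₁ = ½[√(1 + 8Fr₁²) − 1] = ½[√267.22 − 1] = 7.674.
y₂ = 7.674 × 1.020 = 7.827 m.
V₂ = q/y₂ = 18.61/7.827 = 2.378 m/s. E₁ = y₁ + V₁²/2g = 17.99 m; E₂ = y₂ + V₂²/2g = 8.115 m. ΔE = E₁ − E₂ = 9.877 m.
P = γ·Q·ΔE = 9.81 × 230.8 × 9.877 = 22362 kW.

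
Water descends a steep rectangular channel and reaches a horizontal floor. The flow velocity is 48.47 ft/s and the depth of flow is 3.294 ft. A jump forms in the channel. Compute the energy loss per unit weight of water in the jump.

Fr₁ = V₁/√(g·y₁) = 48.47/√(32.2×3.294) = 4.706.
Sequent-depth ratio: y₂/y₁ = ½[√(1 + 8Fr₁²) − 1] = ½[√178.20 − 1] = 6.175.
y₂ = 6.175 × 3.294 = 20.34 ft.
Head loss: ΔE = (y₂ − y₁)³/(4y₁y₂) = (20.34 − 3.294)³/(4×3.294×20.34) = 4952/268.0 = 18.48 ft.

ΔE = 18.48 ft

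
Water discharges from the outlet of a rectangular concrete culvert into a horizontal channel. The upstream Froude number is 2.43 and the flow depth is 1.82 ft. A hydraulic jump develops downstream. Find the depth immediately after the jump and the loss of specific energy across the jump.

y₂ = 5.41 ft; ΔE = 1.18 ft

Fr₁ = 2.43 (given).
By Bélanger, y₂/y₁ = ½[√(1 + 8Fr₁²) − 1] = ½[√48.24 − 1] = 2.97.
y₂ = 2.97 × 1.82 = 5.41 ft.
V₁ = Fr₁·√(g·y₁) = 2.43×√(32.2×1.82) = 18.6 ft/s; q = V₁·y₁ = 33.9 ft²/s. V₂ = q/y₂ = 33.9/5.41 = 6.26 ft/s. E₁ = y₁ + V₁²/2g = 7.19 ft; E₂ = y₂ + V₂²/2g = 6.02 ft. ΔE = E₁ − E₂ = 1.18 ft.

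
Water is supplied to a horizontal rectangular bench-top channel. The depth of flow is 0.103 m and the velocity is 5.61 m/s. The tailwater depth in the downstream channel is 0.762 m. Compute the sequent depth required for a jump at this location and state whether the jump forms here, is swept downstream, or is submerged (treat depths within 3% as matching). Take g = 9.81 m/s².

Fr₁ = V₁/√(g·y₁) = 5.61/√(9.81×0.103) = 5.58.
By Bélanger, y₂/y₁ = ½[√(1 + 8Fr₁²) − 1] = ½[√250.2 − 1] = 7.41.
y₂ = 7.41 × 0.103 = 0.763 m.
Tailwater y_tw = 0.762 m: y_tw ≈ y₂, so the jump forms here.

y₂ = 0.763 m; the jump forms here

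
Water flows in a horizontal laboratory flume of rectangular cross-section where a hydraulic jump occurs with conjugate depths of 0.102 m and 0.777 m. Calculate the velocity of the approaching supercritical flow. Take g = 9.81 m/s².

For a rectangular channel the momentum equation gives q² = ½·g·y₁·y₂·(y₁ + y₂) = ½×9.81×0.102×0.777×0.879 = 0.342.
q = √0.342 = 0.585 m²/s.
V₁ = q/y₁ = 0.585/0.102 = 5.73 m/s.

V₁ = 5.73 m/s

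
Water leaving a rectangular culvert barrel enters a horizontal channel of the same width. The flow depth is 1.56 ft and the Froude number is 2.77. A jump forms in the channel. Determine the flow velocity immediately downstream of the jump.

V₂ = 5.69 ft/s

Fr₁ = 2.77 (given).
Bélanger equation: y₂/y₁ = ½[√(1 + 8Fr₁²) − 1] = ½[√62.38 − 1] = 3.45.
y₂ = 3.45 × 1.56 = 5.38 ft.
V₁ = Fr₁·√(g·y₁) = 2.77×√(32.2×1.56) = 19.6 ft/s; q = V₁·y₁ = 30.6 ft²/s.
V₂ = q/y₂ = 30.6/5.38 = 5.69 ft/s.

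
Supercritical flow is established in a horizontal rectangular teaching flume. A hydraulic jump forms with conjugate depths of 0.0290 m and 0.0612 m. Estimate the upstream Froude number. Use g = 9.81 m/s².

For a rectangular channel the momentum equation gives q² = ½·g·y₁·y₂·(y₁ + y₂) = ½×9.81×0.0290×0.0612×0.0902 = 0.000785.
q = √0.000785 = 0.0280 m²/s.
V₁ = q/y₁ = 0.966 m/s; Fr₁ = V₁/√(g·y₁) = 1.81.

Fr₁ = 1.81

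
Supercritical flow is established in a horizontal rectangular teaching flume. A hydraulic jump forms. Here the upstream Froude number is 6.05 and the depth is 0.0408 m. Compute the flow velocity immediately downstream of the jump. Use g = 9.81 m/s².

Fr₁ = 6.05 (given).
Bélanger equation: y₂/y₁ = ½[√(1 + 8Fr₁²) − 1] = ½[√293.8 − 1] = 8.07.
y₂ = 8.07 × 0.0408 = 0.329 m.
V₁ = Fr₁·√(g·y₁) = 6.05×√(9.81×0.0408) = 3.83 m/s; q = V₁·y₁ = 0.156 m²/s.
V₂ = q/y₂ = 0.156/0.329 = 0.474 m/s.

V₂ = 0.474 m/s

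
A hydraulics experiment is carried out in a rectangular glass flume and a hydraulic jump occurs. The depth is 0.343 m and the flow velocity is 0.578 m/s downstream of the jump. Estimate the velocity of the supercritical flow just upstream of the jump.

Fr₂ = V₂/√(g·y₂) = 0.578/√(9.81×0.343) = 0.315.
From the momentum equation (using Fr₂), y₁/y₂ = ½[√(1 + 8Fr₂²) − 1] = ½[√1.794 − 1] = 0.170.
y₁ = 0.170 × 0.343 = 0.0582 m.
V₁ = q/y₁ = 0.198/0.0582 = 3.40 m/s.

V₁ = 3.40 m/s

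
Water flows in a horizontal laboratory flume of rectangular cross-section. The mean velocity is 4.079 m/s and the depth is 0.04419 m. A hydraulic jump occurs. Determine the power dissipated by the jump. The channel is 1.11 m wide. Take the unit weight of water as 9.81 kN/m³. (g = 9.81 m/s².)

P = 1.009 kW

Fr₁ = V₁/√(g·y₁) = 4.079/√(9.81×0.04419) = 6.195.
Sequent-depth ratio: y₂/y₁ = ½[√(1 + 8Fr₁²) − 1] = ½[√308.05 − 1] = 8.276.
y₂ = 8.276 × 0.04419 = 0.3657 m.
Head loss: ΔE = (y₂ − y₁)³/(4y₁y₂) = (0.3657 − 0.04419)³/(4×0.04419×0.3657) = 0.03323/0.06464 = 0.5141 m.
q = V₁·y₁ = 4.079 × 0.04419 = 0.1803 m²/s. Q = q·b = 0.1803 × 1.11 = 0.2001 m³/s. P = γ·Q·ΔE = 9.81 × 0.2001 × 0.5141 = 1.009 kW.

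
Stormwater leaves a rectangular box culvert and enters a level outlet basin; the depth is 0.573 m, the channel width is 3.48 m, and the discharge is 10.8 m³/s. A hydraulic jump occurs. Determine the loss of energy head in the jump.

ΔE = 0.286 m

q = Q/b = 10.8/3.48 = 3.10 m²/s; V₁ = q/y₁ = 5.42 m/s. Fr₁ = V₁/√(g·y₁) = 2.28.
Bélanger equation: y₂/y₁ = ½[√(1 + 8Fr₁²) − 1] = ½[√42.75 − 1] = 2.77.
y₂ = 2.77 × 0.573 = 1.59 m.
V₂ = q/y₂ = 3.10/1.59 = 1.96 m/s. E₁ = y₁ + V₁²/2g = 2.07 m; E₂ = y₂ + V₂²/2g = 1.78 m. ΔE = E₁ − E₂ = 0.286 m.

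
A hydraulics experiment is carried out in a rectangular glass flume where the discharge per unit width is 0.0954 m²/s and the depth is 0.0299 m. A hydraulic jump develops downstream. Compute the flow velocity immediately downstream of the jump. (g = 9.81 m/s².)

V₁ = q/y₁ = 0.0954/0.0299 = 3.19 m/s. Fr₁ = V₁/√(g·y₁) = 3.19/√(9.81×0.0299) = 5.89.
From the momentum equation for a rectangular channel, y₂/y₁ = ½[√(1 + 8Fr₁²) − 1] = ½[√278.7 − 1] = 7.85.
y₂ = 7.85 × 0.0299 = 0.235 m.
V₂ = q/y₂ = 0.0954/0.235 = 0.407 m/s.

V₂ = 0.407 m/s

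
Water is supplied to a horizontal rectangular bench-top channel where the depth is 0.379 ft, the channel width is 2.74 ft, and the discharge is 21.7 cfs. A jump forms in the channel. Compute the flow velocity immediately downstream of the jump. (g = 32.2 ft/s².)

q = Q/b = 21.7/2.74 = 7.92 ft²/s; V₁ = q/y₁ = 20.9 ft/s. Fr₁ = V₁/√(g·y₁) = 5.98.
From the momentum equation for a rectangular channel, y₂/y₁ = ½[√(1 + 8Fr₁²) − 1] = ½[√287.2 − 1] = 7.97.
y₂ = 7.97 × 0.379 = 3.02 ft.
V₂ = q/y₂ = 7.92/3.02 = 2.62 ft/s.

V₂ = 2.62 ft/s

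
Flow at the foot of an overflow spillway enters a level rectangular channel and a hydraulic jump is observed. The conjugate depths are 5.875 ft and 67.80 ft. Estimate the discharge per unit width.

q = 687.4 ft²/s

For a rectangular channel the momentum equation gives q² = ½·g·y₁·y₂·(y₁ + y₂) = ½×32.2×5.875×67.80×73.67 = 472480.
q = √472480 = 687.4 ft²/s.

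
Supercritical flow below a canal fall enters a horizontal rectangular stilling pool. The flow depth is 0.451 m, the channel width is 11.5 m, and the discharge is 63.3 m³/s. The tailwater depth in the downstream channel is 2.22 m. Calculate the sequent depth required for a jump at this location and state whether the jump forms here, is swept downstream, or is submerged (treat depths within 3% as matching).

y₂ = 3.48 m; the jump is swept downstream

q = Q/b = 63.3/11.5 = 5.50 m²/s; V₁ = q/y₁ = 12.2 m/s. Fr₁ = V₁/√(g·y₁) = 5.80.
By Bélanger, y₂/y₁ = ½[√(1 + 8Fr₁²) − 1] = ½[√270.3 − 1] = 7.72.
y₂ = 7.72 × 0.451 = 3.48 m.
Tailwater y_tw = 2.22 m: y_tw < y₂, so the jump is swept downstream.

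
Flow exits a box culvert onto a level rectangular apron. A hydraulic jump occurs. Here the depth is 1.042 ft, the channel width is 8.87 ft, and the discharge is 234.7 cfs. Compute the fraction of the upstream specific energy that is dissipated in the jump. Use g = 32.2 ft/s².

q = Q/b = 234.7/8.87 = 26.46 ft²/s; V₁ = q/y₁ = 25.39 ft/s. Fr₁ = V₁/√(g·y₁) = 4.384.
Conjugate-depth relation: y₂/y₁ = ½[√(1 + 8Fr₁²) − 1] = ½[√154.75 − 1] = 5.720.
y₂ = 5.720 × 1.042 = 5.960 ft.
E₁ = y₁ + V₁²/2g = 11.05 ft. ΔE = (y₂ − y₁)³/(4y₁y₂) = 4.789 ft. ΔE/E₁ = 4.789/11.05 = 0.433.

ΔE/E₁ = 0.433 (43.3%)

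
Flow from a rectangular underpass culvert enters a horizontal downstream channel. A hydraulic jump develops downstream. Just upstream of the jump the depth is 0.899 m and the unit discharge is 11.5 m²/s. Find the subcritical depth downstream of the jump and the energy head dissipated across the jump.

y₂ = 5.05 m; ΔE = 3.93 m

V₁ = q/y₁ = 11.5/0.899 = 12.8 m/s. Fr₁ = V₁/√(g·y₁) = 12.8/√(9.81×0.899) = 4.31.
Conjugate-depth relation: y₂/y₁ = ½[√(1 + 8Fr₁²) − 1] = ½[√149.4 − 1] = 5.61.
y₂ = 5.61 × 0.899 = 5.05 m.
Head loss: ΔE = (y₂ − y₁)³/(4y₁y₂) = (5.05 − 0.899)³/(4×0.899×5.05) = 71.3/18.1 = 3.93 m.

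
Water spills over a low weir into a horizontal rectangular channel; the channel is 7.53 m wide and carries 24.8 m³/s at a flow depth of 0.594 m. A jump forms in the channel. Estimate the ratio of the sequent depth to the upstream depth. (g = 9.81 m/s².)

y₂/y₁ = 2.79

q = Q/b = 24.8/7.53 = 3.29 m²/s; V₁ = q/y₁ = 5.54 m/s. Fr₁ = V₁/√(g·y₁) = 2.30.
By Bélanger, y₂/y₁ = ½[√(1 + 8Fr₁²) − 1] = ½[√43.21 − 1] = 2.79.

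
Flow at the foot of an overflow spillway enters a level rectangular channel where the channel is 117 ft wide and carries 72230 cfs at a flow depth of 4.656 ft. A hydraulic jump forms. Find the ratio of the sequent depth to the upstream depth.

y₂/y₁ = 14.82

q = Q/b = 72230/117 = 617.4 ft²/s; V₁ = q/y₁ = 132.6 ft/s. Fr₁ = V₁/√(g·y₁) = 10.83.
Sequent-depth ratio: y₂/y₁ = ½[√(1 + 8Fr₁²) − 1] = ½[√939.12 − 1] = 14.82.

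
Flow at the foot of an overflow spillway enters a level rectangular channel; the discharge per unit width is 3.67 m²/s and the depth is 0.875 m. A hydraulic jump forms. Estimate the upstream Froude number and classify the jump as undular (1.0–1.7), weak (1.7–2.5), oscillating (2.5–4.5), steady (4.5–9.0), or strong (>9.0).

Fr₁ = 1.43; undular jump

V₁ = q/y₁ = 3.67/0.875 = 4.19 m/s. Fr₁ = V₁/√(g·y₁) = 4.19/√(9.81×0.875) = 1.43.
Fr₁ = 1.43 lies in the undular range.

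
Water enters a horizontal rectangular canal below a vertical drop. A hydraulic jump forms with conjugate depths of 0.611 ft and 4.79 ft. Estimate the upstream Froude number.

Fr₁ = 5.89

For a rectangular channel the momentum equation gives q² = ½·g·y₁·y₂·(y₁ + y₂) = ½×32.2×0.611×4.79×5.40 = 254.
q = √254 = 16.0 ft²/s.
V₁ = q/y₁ = 26.1 ft/s; Fr₁ = V₁/√(g·y₁) = 5.89.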